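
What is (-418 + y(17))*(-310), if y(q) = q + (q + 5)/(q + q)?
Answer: 2109860/17 ≈ 1.2411e+5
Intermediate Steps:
y(q) = q + (5 + q)/(2*q) (y(q) = q + (5 + q)/((2*q)) = q + (5 + q)*(1/(2*q)) = q + (5 + q)/(2*q))
(-418 + y(17))*(-310) = (-418 + (1/2 + 17 + (5/2)/17))*(-310) = (-418 + (1/2 + 17 + (5/2)*(1/17)))*(-310) = (-418 + (1/2 + 17 + 5/34))*(-310) = (-418 + 300/17)*(-310) = -6806/17*(-310) = 2109860/17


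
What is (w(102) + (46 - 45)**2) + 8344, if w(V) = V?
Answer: 8447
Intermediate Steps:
(w(102) + (46 - 45)**2) + 8344 = (102 + (46 - 45)**2) + 8344 = (102 + 1**2) + 8344 = (102 + 1) + 8344 = 103 + 8344 = 8447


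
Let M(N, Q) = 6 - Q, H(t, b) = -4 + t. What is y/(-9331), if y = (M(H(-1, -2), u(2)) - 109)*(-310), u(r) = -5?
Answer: -140/43 ≈ -3.2558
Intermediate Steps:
y = 30380 (y = ((6 - 1*(-5)) - 109)*(-310) = ((6 + 5) - 109)*(-310) = (11 - 109)*(-310) = -98*(-310) = 30380)
y/(-9331) = 30380/(-9331) = 30380*(-1/9331) = -140/43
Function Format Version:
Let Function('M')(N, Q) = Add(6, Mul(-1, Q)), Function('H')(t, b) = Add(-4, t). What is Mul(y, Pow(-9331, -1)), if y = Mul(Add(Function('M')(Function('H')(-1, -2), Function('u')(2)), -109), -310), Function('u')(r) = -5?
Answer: Rational(-140, 43) ≈ -3.2558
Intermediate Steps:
y = 30380 (y = Mul(Add(Add(6, Mul(-1, -5)), -109), -310) = Mul(Add(Add(6, 5), -109), -310) = Mul(Add(11, -109), -310) = Mul(-98, -310) = 30380)
Mul(y, Pow(-9331, -1)) = Mul(30380, Pow(-9331, -1)) = Mul(30380, Rational(-1, 9331)) = Rational(-140, 43)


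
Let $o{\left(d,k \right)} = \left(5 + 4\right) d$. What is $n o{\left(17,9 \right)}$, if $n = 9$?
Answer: $1377$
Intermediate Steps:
$o{\left(d,k \right)} = 9 d$
$n o{\left(17,9 \right)} = 9 \cdot 9 \cdot 17 = 9 \cdot 153 = 1377$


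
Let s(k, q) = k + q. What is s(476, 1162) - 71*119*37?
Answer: -310975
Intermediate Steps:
s(476, 1162) - 71*119*37 = (476 + 1162) - 71*119*37 = 1638 - 8449*37 = 1638 - 312613 = -310975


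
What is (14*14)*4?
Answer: 784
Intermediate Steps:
(14*14)*4 = 196*4 = 784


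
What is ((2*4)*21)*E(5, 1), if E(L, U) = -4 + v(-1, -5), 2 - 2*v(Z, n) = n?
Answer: -84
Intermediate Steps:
v(Z, n) = 1 - n/2
E(L, U) = -1/2 (E(L, U) = -4 + (1 - 1/2*(-5)) = -4 + (1 + 5/2) = -4 + 7/2 = -1/2)
((2*4)*21)*E(5, 1) = ((2*4)*21)*(-1/2) = (8*21)*(-1/2) = 168*(-1/2) = -84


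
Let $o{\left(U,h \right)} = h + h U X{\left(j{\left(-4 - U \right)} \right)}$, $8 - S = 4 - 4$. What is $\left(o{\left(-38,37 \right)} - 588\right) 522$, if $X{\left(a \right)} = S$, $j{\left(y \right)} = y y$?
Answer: $-6159078$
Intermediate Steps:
$j{\left(y \right)} = y^{2}$
$S = 8$ ($S = 8 - \left(4 - 4\right) = 8 - 0 = 8 + 0 = 8$)
$X{\left(a \right)} = 8$
$o{\left(U,h \right)} = h + 8 U h$ ($o{\left(U,h \right)} = h + h U 8 = h + U h 8 = h + 8 U h$)
$\left(o{\left(-38,37 \right)} - 588\right) 522 = \left(37 \left(1 + 8 \left(-38\right)\right) - 588\right) 522 = \left(37 \left(1 - 304\right) - 588\right) 522 = \left(37 \left(-303\right) - 588\right) 522 = \left(-11211 - 588\right) 522 = \left(-11799\right) 522 = -6159078$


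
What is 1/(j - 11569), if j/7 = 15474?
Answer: 1/96749 ≈ 1.0336e-5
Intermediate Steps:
j = 108318 (j = 7*15474 = 108318)
1/(j - 11569) = 1/(108318 - 11569) = 1/96749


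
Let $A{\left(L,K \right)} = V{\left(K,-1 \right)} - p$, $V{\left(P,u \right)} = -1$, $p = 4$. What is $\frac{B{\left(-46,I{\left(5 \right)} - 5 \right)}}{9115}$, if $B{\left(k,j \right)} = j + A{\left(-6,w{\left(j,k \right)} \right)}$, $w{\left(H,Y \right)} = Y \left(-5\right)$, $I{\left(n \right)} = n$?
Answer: $- \frac{1}{1823} \approx -0.00054855$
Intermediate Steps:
$w{\left(H,Y \right)} = - 5 Y$
$A{\left(L,K \right)} = -5$ ($A{\left(L,K \right)} = -1 - 4 = -5$)
$B{\left(k,j \right)} = -5 + j$ ($B{\left(k,j \right)} = j - 5 = -5 + j$)
$\frac{B{\left(-46,I{\left(5 \right)} - 5 \right)}}{9115} = \frac{-5 + \left(5 - 5\right)}{9115} = \left(-5 + 0\right) \frac{1}{9115} = \left(-5\right) \frac{1}{9115} = - \frac{1}{1823}$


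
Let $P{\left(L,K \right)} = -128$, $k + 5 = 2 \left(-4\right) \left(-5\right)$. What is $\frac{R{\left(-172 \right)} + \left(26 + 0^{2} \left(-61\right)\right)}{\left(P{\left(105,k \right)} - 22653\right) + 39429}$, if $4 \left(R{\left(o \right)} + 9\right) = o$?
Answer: $- \frac{13}{8324} \approx -0.0015617$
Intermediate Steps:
$k = 35$ ($k = -5 + 2 \left(-4\right) \left(-5\right) = -5 - -40 = -5 + 40 = 35$)
$R{\left(o \right)} = -9 + \frac{o}{4}$
$\frac{R{\left(-172 \right)} + \left(26 + 0^{2} \left(-61\right)\right)}{\left(P{\left(105,k \right)} - 22653\right) + 39429} = \frac{\left(-9 + \frac{1}{4} \left(-172\right)\right) + \left(26 + 0^{2} \left(-61\right)\right)}{\left(-128 - 22653\right) + 39429} = \frac{\left(-9 - 43\right) + \left(26 + 0 \left(-61\right)\right)}{-22781 + 39429} = \frac{-52 + \left(26 + 0\right)}{16648} = \left(-52 + 26\right) \frac{1}{16648} = \left(-26\right) \frac{1}{16648} = - \frac{13}{8324}$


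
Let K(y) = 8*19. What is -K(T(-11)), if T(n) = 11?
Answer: -152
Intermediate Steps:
K(y) = 152
-K(T(-11)) = -1*152 = -152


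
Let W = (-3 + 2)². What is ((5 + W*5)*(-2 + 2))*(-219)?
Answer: 0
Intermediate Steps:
W = 1 (W = (-1)² = 1)
((5 + W*5)*(-2 + 2))*(-219) = ((5 + 1*5)*(-2 + 2))*(-219) = ((5 + 5)*0)*(-219) = (10*0)*(-219) = 0*(-219) = 0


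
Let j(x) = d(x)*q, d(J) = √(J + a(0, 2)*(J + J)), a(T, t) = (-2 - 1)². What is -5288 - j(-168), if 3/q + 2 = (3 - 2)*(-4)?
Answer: -5288 + I*√798 ≈ -5288.0 + 28.249*I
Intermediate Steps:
a(T, t) = 9 (a(T, t) = (-3)² = 9)
q = -½ (q = 3/(-2 + (3 - 2)*(-4)) = 3/(-2 + 1*(-4)) = 3/(-2 - 4) = 3/(-6) = 3*(-⅙) = -½ ≈ -0.50000)
d(J) = √19*√J (d(J) = √(J + 9*(J + J)) = √(J + 9*(2*J)) = √(J + 18*J) = √(19*J) = √19*√J)
j(x) = -√19*√x/2 (j(x) = (√19*√x)*(-½) = -√19*√x/2)
-5288 - j(-168) = -5288 - (-1)*√19*√(-168)/2 = -5288 - (-1)*√19*2*I*√42/2 = -5288 - (-1)*I*√798 = -5288 + I*√798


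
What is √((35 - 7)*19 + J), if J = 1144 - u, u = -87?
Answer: √1763 ≈ 41.988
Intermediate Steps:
J = 1231 (J = 1144 - 1*(-87) = 1144 + 87 = 1231)
√((35 - 7)*19 + J) = √((35 - 7)*19 + 1231) = √(28*19 + 1231) = √(532 + 1231) = √1763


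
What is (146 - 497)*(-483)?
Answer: 169533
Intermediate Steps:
(146 - 497)*(-483) = -351*(-483) = 169533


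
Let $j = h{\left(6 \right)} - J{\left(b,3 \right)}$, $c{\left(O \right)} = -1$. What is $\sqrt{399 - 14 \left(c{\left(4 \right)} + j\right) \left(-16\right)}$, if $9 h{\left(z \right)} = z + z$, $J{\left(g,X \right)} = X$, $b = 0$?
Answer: $\frac{i \sqrt{1785}}{3} \approx 14.083 i$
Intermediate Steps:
$h{\left(z \right)} = \frac{2 z}{9}$ ($h{\left(z \right)} = \frac{z + z}{9} = \frac{2 z}{9}$)
$j = - \frac{5}{3}$ ($j = \frac{2}{9} \cdot 6 - 3 = \frac{4}{3} - 3 = - \frac{5}{3} \approx -1.6667$)
$\sqrt{399 - 14 \left(c{\left(4 \right)} + j\right) \left(-16\right)} = \sqrt{399 - 14 \left(-1 - \frac{5}{3}\right) \left(-16\right)} = \sqrt{399 - 14 \left(\left(- \frac{8}{3}\right) \left(-16\right)\right)} = \sqrt{399 - \frac{1792}{3}} = \sqrt{- \frac{595}{3}} = \frac{i \sqrt{1785}}{3}$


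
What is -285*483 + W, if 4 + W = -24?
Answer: -137683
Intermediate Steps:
W = -28 (W = -4 - 24 = -28)
-285*483 + W = -285*483 - 28 = -137655 - 28 = -137683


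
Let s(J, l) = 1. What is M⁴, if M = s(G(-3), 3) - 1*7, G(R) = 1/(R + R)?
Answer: 1296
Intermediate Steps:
G(R) = 1/(2*R)
M = -6 (M = 1 - 1*7 = 1 - 7 = -6)
M⁴ = (-6)⁴ = 1296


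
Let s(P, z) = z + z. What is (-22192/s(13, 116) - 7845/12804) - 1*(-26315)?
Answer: 3245144913/123772 ≈ 26219.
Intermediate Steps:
s(P, z) = 2*z
(-22192/s(13, 116) - 7845/12804) - 1*(-26315) = (-22192/(2*116) - 7845/12804) - 1*(-26315) = (-22192/232 - 7845*1/12804) + 26315 = (-22192*1/232 - 2615/4268) + 26315 = (-2774/29 - 2615/4268) + 26315 = -11915267/123772 + 26315 = 3245144913/123772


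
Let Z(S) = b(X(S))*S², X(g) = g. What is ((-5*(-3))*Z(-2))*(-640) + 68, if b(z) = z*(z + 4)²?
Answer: 307268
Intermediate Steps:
b(z) = z*(4 + z)²
Z(S) = S³*(4 + S)² (Z(S) = (S*(4 + S)²)*S² = S³*(4 + S)²)
((-5*(-3))*Z(-2))*(-640) + 68 = ((-5*(-3))*((-2)³*(4 - 2)²))*(-640) + 68 = (15*(-8*2²))*(-640) + 68 = (15*(-8*4))*(-640) + 68 = (15*(-32))*(-640) + 68 = -480*(-640) + 68 = 307200 + 68 = 307268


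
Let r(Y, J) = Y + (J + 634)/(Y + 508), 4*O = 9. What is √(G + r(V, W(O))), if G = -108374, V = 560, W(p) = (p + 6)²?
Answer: I*√491897944533/2136 ≈ 328.35*I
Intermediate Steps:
O = 9/4 (O = (¼)*9 = 9/4 ≈ 2.2500)
W(p) = (6 + p)²
r(Y, J) = Y + (634 + J)/(508 + Y)
√(G + r(V, W(O))) = √(-108374 + (634 + (6 + 9/4)² + 560² + 508*560)/(508 + 560)) = √(-108374 + (634 + (33/4)² + 313600 + 284480)/1068) = √(-108374 + (634 + 1089/16 + 313600 + 284480)/1068) = √(-108374 + (1/1068)*(9580513/16)) = √(-108374 + 9580513/17088) = √(-1842314399/17088) = I*√491897944533/2136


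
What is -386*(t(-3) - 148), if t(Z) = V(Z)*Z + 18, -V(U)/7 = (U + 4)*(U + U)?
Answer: 98816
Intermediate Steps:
V(U) = -14*U*(4 + U) (V(U) = -7*(U + 4)*(U + U) = -7*(4 + U)*2*U = -14*U*(4 + U))
t(Z) = 18 - 14*Z²*(4 + Z) (t(Z) = (-14*Z*(4 + Z))*Z + 18 = -14*Z²*(4 + Z) + 18 = 18 - 14*Z²*(4 + Z))
-386*(t(-3) - 148) = -386*((18 - 56*(-3)² - 14*(-3)³) - 148) = -386*((18 - 56*9 - 14*(-27)) - 148) = -386*((18 - 504 + 378) - 148) = -386*(-108 - 148) = -386*(-256) = 98816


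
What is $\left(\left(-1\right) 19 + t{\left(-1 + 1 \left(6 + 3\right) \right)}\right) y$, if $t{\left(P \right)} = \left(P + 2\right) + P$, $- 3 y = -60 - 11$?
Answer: $- \frac{71}{3} \approx -23.667$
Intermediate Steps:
$y = \frac{71}{3}$ ($y = - \frac{-60 - 11}{3} = \left(- \frac{1}{3}\right) \left(-71\right) = \frac{71}{3} \approx 23.667$)
$t{\left(P \right)} = 2 + 2 P$ ($t{\left(P \right)} = \left(2 + P\right) + P = 2 + 2 P$)
$\left(\left(-1\right) 19 + t{\left(-1 + 1 \left(6 + 3\right) \right)}\right) y = \left(\left(-1\right) 19 + \left(2 + 2 \left(-1 + 1 \left(6 + 3\right)\right)\right)\right) \frac{71}{3} = \left(-19 + \left(2 + 2 \left(-1 + 1 \cdot 9\right)\right)\right) \frac{71}{3} = \left(-19 + \left(2 + 2 \left(-1 + 9\right)\right)\right) \frac{71}{3} = \left(-19 + \left(2 + 2 \cdot 8\right)\right) \frac{71}{3} = \left(-19 + \left(2 + 16\right)\right) \frac{71}{3} = \left(-19 + 18\right) \frac{71}{3} = \left(-1\right) \frac{71}{3} = - \frac{71}{3}$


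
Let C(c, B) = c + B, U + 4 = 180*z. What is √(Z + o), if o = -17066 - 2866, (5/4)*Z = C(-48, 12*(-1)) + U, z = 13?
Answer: 2*I*√113195/5 ≈ 134.58*I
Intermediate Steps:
U = 2336 (U = -4 + 180*13 = -4 + 2340 = 2336)
C(c, B) = B + c
Z = 9104/5 (Z = 4*((12*(-1) - 48) + 2336)/5 = 4*((-12 - 48) + 2336)/5 = 4*(-60 + 2336)/5 = (⅘)*2276 = 9104/5 ≈ 1820.8)
o = -19932
√(Z + o) = √(9104/5 - 19932) = √(-90556/5) = 2*I*√113195/5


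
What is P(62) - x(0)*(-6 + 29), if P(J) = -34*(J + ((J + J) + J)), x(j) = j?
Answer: -8432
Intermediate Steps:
P(J) = -136*J (P(J) = -34*(J + (2*J + J)) = -34*(J + 3*J) = -136*J)
P(62) - x(0)*(-6 + 29) = -136*62 - 0*(-6 + 29) = -8432 - 0*23 = -8432 - 1*0 = -8432 + 0 = -8432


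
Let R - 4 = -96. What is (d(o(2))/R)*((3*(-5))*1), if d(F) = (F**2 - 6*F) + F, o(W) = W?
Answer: -45/46 ≈ -0.97826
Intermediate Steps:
R = -92 (R = 4 - 96 = -92)
d(F) = F**2 - 5*F
(d(o(2))/R)*((3*(-5))*1) = ((2*(-5 + 2))/(-92))*((3*(-5))*1) = (-(-3)/46)*(-15*1) = -1/92*(-6)*(-15) = (3/46)*(-15) = -45/46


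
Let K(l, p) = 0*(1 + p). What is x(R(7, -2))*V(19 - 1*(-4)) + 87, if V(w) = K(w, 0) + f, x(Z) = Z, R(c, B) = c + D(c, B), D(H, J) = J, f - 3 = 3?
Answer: 117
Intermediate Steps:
f = 6 (f = 3 + 3 = 6)
K(l, p) = 0
R(c, B) = B + c (R(c, B) = c + B = B + c)
V(w) = 6 (V(w) = 0 + 6 = 6)
x(R(7, -2))*V(19 - 1*(-4)) + 87 = (-2 + 7)*6 + 87 = 5*6 + 87 = 30 + 87 = 117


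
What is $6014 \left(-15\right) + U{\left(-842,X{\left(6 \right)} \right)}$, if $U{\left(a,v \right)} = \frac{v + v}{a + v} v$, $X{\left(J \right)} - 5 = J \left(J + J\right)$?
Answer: $- \frac{69022508}{765} \approx -90226.0$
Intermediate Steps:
$X{\left(J \right)} = 5 + 2 J^{2}$ ($X{\left(J \right)} = 5 + J \left(J + J\right) = 5 + J 2 J = 5 + 2 J^{2}$)
$U{\left(a,v \right)} = \frac{2 v^{2}}{a + v}$ ($U{\left(a,v \right)} = \frac{2 v}{a + v} v = \frac{2 v^{2}}{a + v}$)
$6014 \left(-15\right) + U{\left(-842,X{\left(6 \right)} \right)} = 6014 \left(-15\right) + \frac{2 \left(5 + 2 \cdot 6^{2}\right)^{2}}{-842 + \left(5 + 2 \cdot 6^{2}\right)} = -90210 + \frac{2 \left(5 + 2 \cdot 36\right)^{2}}{-842 + \left(5 + 2 \cdot 36\right)} = -90210 + \frac{2 \left(5 + 72\right)^{2}}{-842 + \left(5 + 72\right)} = -90210 + \frac{2 \cdot 77^{2}}{-842 + 77} = -90210 + 2 \cdot 5929 \frac{1}{-765} = -90210 + 2 \cdot 5929 \left(- \frac{1}{765}\right) = -90210 - \frac{11858}{765} = - \frac{69022508}{765}$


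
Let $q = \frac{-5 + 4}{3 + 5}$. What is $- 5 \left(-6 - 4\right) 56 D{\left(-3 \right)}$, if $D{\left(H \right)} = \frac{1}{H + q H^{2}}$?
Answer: $- \frac{22400}{33} \approx -678.79$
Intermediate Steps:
$q = - \frac{1}{8} \approx -0.125$
$D{\left(H \right)} = \frac{1}{H - \frac{H^{2}}{8}}$
$- 5 \left(-6 - 4\right) 56 D{\left(-3 \right)} = - 5 \left(-6 - 4\right) 56 \frac{8}{\left(-3\right) \left(8 - -3\right)} = \left(-5\right) \left(-10\right) 56 \cdot 8 \left(- \frac{1}{3}\right) \frac{1}{8 + 3} = 50 \cdot 56 \cdot 8 \left(- \frac{1}{3}\right) \frac{1}{11} = 50 \cdot 56 \left(- \frac{8}{33}\right) = 50 \left(- \frac{448}{33}\right) = - \frac{22400}{33}$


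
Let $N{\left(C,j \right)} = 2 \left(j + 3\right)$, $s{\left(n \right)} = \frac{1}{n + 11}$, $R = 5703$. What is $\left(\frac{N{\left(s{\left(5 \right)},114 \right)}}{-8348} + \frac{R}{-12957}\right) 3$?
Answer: $- \frac{25320291}{18027506} \approx -1.4045$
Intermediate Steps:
$s{\left(n \right)} = \frac{1}{11 + n}$
$N{\left(C,j \right)} = 6 + 2 j$ ($N{\left(C,j \right)} = 2 \left(3 + j\right) = 6 + 2 j$)
$\left(\frac{N{\left(s{\left(5 \right)},114 \right)}}{-8348} + \frac{R}{-12957}\right) 3 = \left(\frac{6 + 2 \cdot 114}{-8348} + \frac{5703}{-12957}\right) 3 = \left(\left(6 + 228\right) \left(- \frac{1}{8348}\right) + 5703 \left(- \frac{1}{12957}\right)\right) 3 = \left(234 \left(- \frac{1}{8348}\right) - \frac{1901}{4319}\right) 3 = \left(- \frac{117}{4174} - \frac{1901}{4319}\right) 3 = \left(- \frac{8440097}{18027506}\right) 3 = - \frac{25320291}{18027506}$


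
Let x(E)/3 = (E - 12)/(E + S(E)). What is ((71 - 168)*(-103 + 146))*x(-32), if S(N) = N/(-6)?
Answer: -412929/20 ≈ -20646.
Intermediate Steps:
S(N) = -N/6 (S(N) = N*(-⅙) = -N/6)
x(E) = 18*(-12 + E)/(5*E) (x(E) = 3*((E - 12)/(E - E/6)) = 3*((-12 + E)/((5*E/6))) = 3*((-12 + E)*(6/(5*E))) = 3*(6*(-12 + E)/(5*E)) = 18*(-12 + E)/(5*E))
((71 - 168)*(-103 + 146))*x(-32) = ((71 - 168)*(-103 + 146))*((18/5)*(-12 - 32)/(-32)) = (-97*43)*((18/5)*(-1/32)*(-44)) = -4171*99/20 = -412929/20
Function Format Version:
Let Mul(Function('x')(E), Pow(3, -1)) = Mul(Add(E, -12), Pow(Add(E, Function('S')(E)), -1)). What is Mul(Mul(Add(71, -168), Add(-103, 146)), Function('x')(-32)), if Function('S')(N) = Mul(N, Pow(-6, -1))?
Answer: Rational(-412929, 20) ≈ -20646.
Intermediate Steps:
Function('S')(N) = Mul(Rational(-1, 6), N) (Function('S')(N) = Mul(N, Rational(-1, 6)) = Mul(Rational(-1, 6), N))
Function('x')(E) = Mul(Rational(18, 5), Pow(E, -1), Add(-12, E)) (Function('x')(E) = Mul(3, Mul(Add(E, -12), Pow(Add(E, Mul(Rational(-1, 6), E)), -1))) = Mul(3, Mul(Add(-12, E), Pow(Mul(Rational(5, 6), E), -1))) = Mul(3, Mul(Add(-12, E), Mul(Rational(6, 5), Pow(E, -1)))) = Mul(3, Mul(Rational(6, 5), Pow(E, -1), Add(-12, E))) = Mul(Rational(18, 5), Pow(E, -1), Add(-12, E)))
Mul(Mul(Add(71, -168), Add(-103, 146)), Function('x')(-32)) = Mul(Mul(Add(71, -168), Add(-103, 146)), Mul(Rational(18, 5), Pow(-32, -1), Add(-12, -32))) = Mul(Mul(-97, 43), Mul(Rational(18, 5), Rational(-1, 32), -44)) = Mul(-4171, Rational(99, 20)) = Rational(-412929, 20)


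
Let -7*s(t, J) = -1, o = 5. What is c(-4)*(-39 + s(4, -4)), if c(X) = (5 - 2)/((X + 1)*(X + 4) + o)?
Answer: -816/35 ≈ -23.314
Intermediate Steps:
s(t, J) = 1/7 (s(t, J) = -1/7*(-1) = 1/7)
c(X) = 3/(5 + (1 + X)*(4 + X)) (c(X) = (5 - 2)/((X + 1)*(X + 4) + 5) = 3/((1 + X)*(4 + X) + 5) = 3/(5 + (1 + X)*(4 + X)))
c(-4)*(-39 + s(4, -4)) = (3/(9 + (-4)**2 + 5*(-4)))*(-39 + 1/7) = (3/(9 + 16 - 20))*(-272/7) = (3/5)*(-272/7) = -816/35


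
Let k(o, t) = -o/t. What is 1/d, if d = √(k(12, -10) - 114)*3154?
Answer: -I*√705/889428 ≈ -2.9853e-5*I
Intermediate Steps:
k(o, t) = -o/t
d = 6308*I*√705/5 (d = √(-1*12/(-10) - 114)*3154 = √(-1*12*(-⅒) - 114)*3154 = √(6/5 - 114)*3154 = √(-564/5)*3154 = (2*I*√705/5)*3154 = 6308*I*√705/5 ≈ 33498.0*I)
1/d = 1/(6308*I*√705/5) = -I*√705/889428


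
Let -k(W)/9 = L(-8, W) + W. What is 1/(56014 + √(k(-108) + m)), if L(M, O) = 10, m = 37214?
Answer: 28007/1568765050 - √2381/784382525 ≈ 1.7791e-5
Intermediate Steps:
k(W) = -90 - 9*W (k(W) = -9*(10 + W) = -90 - 9*W)
1/(56014 + √(k(-108) + m)) = 1/(56014 + √((-90 - 9*(-108)) + 37214)) = 1/(56014 + √((-90 + 972) + 37214)) = 1/(56014 + √(882 + 37214)) = 1/(56014 + √38096) = 1/(56014 + 4*√2381)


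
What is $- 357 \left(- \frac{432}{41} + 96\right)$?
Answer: $- \frac{1250928}{41} \approx -30510.0$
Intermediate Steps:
$- 357 \left(- \frac{432}{41} + 96\right) = \left(-357\right) \frac{3504}{41} = - \frac{1250928}{41}$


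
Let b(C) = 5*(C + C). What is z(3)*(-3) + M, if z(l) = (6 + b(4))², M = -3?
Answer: -6351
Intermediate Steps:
b(C) = 10*C (b(C) = 5*(2*C) = 10*C)
z(l) = 2116 (z(l) = (6 + 10*4)² = (6 + 40)² = 46² = 2116)
z(3)*(-3) + M = 2116*(-3) - 3 = -6348 - 3 = -6351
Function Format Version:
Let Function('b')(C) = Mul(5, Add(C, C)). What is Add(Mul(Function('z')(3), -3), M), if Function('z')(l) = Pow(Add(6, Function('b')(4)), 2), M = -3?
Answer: -6351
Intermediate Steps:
Function('b')(C) = Mul(10, C) (Function('b')(C) = Mul(5, Mul(2, C)) = Mul(10, C))
Function('z')(l) = 2116 (Function('z')(l) = Pow(Add(6, Mul(10, 4)), 2) = Pow(Add(6, 40), 2) = Pow(46, 2) = 2116)
Add(Mul(Function('z')(3), -3), M) = Add(Mul(2116, -3), -3) = Add(-6348, -3) = -6351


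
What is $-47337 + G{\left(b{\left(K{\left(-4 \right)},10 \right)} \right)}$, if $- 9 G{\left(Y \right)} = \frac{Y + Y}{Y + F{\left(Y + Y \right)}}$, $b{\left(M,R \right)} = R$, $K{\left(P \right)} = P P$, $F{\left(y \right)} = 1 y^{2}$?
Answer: $- \frac{17467355}{369} \approx -47337.0$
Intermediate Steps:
$F{\left(y \right)} = y^{2}$
$K{\left(P \right)} = P^{2}$
$G{\left(Y \right)} = - \frac{2 Y}{9 \left(Y + 4 Y^{2}\right)}$ ($G{\left(Y \right)} = - \frac{\left(Y + Y\right) \frac{1}{Y + \left(Y + Y\right)^{2}}}{9} = - \frac{2 Y \frac{1}{Y + \left(2 Y\right)^{2}}}{9} = - \frac{2 Y \frac{1}{Y + 4 Y^{2}}}{9} = - \frac{2 Y}{9 \left(Y + 4 Y^{2}\right)}$)
$-47337 + G{\left(b{\left(K{\left(-4 \right)},10 \right)} \right)} = -47337 - \frac{2}{9 + 36 \cdot 10} = -47337 - \frac{2}{9 + 360} = -47337 - \frac{2}{369} = - \frac{17467355}{369}$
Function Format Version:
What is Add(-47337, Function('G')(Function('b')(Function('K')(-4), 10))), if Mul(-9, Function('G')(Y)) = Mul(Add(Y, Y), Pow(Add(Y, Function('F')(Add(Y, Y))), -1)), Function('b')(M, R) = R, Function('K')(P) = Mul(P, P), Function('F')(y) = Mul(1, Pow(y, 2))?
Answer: Rational(-17467355, 369) ≈ -47337.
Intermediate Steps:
Function('F')(y) = Pow(y, 2)
Function('K')(P) = Pow(P, 2)
Function('G')(Y) = Mul(Rational(-2, 9), Y, Pow(Add(Y, Mul(4, Pow(Y, 2))), -1)) (Function('G')(Y) = Mul(Rational(-1, 9), Mul(Add(Y, Y), Pow(Add(Y, Pow(Add(Y, Y), 2)), -1))) = Mul(Rational(-1, 9), Mul(Mul(2, Y), Pow(Add(Y, Pow(Mul(2, Y), 2)), -1))) = Mul(Rational(-1, 9), Mul(Mul(2, Y), Pow(Add(Y, Mul(4, Pow(Y, 2))), -1))) = Mul(Rational(-1, 9), Mul(2, Y, Pow(Add(Y, Mul(4, Pow(Y, 2))), -1))) = Mul(Rational(-2, 9), Y, Pow(Add(Y, Mul(4, Pow(Y, 2))), -1)))
Add(-47337, Function('G')(Function('b')(Function('K')(-4), 10))) = Add(-47337, Mul(-2, Pow(Add(9, Mul(36, 10)), -1))) = Add(-47337, Mul(-2, Pow(Add(9, 360), -1))) = Add(-47337, Mul(-2, Pow(369, -1))) = Add(-47337, Mul(-2, Rational(1, 369))) = Add(-47337, Rational(-2, 369)) = Rational(-17467355, 369)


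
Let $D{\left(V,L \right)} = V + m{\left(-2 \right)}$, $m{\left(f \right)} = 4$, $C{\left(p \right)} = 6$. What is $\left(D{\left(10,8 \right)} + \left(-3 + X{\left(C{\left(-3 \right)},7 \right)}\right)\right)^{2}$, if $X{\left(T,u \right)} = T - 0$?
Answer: $289$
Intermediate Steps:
$X{\left(T,u \right)} = T$ ($X{\left(T,u \right)} = T + 0 = T$)
$D{\left(V,L \right)} = 4 + V$ ($D{\left(V,L \right)} = V + 4 = 4 + V$)
$\left(D{\left(10,8 \right)} + \left(-3 + X{\left(C{\left(-3 \right)},7 \right)}\right)\right)^{2} = \left(\left(4 + 10\right) + \left(-3 + 6\right)\right)^{2} = \left(14 + 3\right)^{2} = 17^{2} = 289$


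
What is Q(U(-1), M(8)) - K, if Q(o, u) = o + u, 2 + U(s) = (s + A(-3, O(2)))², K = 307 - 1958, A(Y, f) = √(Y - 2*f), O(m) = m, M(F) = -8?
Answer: 1635 - 2*I*√7 ≈ 1635.0 - 5.2915*I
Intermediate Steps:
K = -1651
U(s) = -2 + (s + I*√7)² (U(s) = -2 + (s + √(-3 - 2*2))² = -2 + (s + √(-3 - 4))² = -2 + (s + √(-7))² = -2 + (s + I*√7)²)
Q(U(-1), M(8)) - K = ((-2 + (-1 + I*√7)²) - 8) - 1*(-1651) = (-10 + (-1 + I*√7)²) + 1651 = 1641 + (-1 + I*√7)²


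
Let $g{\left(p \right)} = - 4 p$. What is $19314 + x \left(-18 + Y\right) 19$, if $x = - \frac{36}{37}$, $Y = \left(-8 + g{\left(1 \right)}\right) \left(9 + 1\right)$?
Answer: $\frac{809010}{37} \approx 21865.0$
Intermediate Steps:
$Y = -120$ ($Y = \left(-8 - 4\right) \left(9 + 1\right) = \left(-8 - 4\right) 10 = \left(-12\right) 10 = -120$)
$x = - \frac{36}{37}$ ($x = \left(-36\right) \frac{1}{37} = - \frac{36}{37} \approx -0.97297$)
$19314 + x \left(-18 + Y\right) 19 = 19314 + - \frac{36 \left(-18 - 120\right)}{37} \cdot 19 = 19314 + \left(- \frac{36}{37}\right) \left(-138\right) 19 = 19314 + \frac{4968}{37} \cdot 19 = 19314 + \frac{94392}{37} = \frac{809010}{37}$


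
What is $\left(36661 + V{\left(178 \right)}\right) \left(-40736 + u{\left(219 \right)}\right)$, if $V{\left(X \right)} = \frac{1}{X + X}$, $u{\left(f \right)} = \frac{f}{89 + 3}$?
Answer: $- \frac{48909719098281}{32752} \approx -1.4933 \cdot 10^{9}$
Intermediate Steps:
$u{\left(f \right)} = \frac{f}{92}$
$V{\left(X \right)} = \frac{1}{2 X}$
$\left(36661 + V{\left(178 \right)}\right) \left(-40736 + u{\left(219 \right)}\right) = \left(36661 + \frac{1}{2 \cdot 178}\right) \left(-40736 + \frac{1}{92} \cdot 219\right) = \left(36661 + \frac{1}{2} \cdot \frac{1}{178}\right) \left(-40736 + \frac{219}{92}\right) = \left(36661 + \frac{1}{356}\right) \left(- \frac{3747493}{92}\right) = \frac{13051317}{356} \left(- \frac{3747493}{92}\right) = - \frac{48909719098281}{32752}$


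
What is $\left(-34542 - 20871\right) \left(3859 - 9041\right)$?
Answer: $287150166$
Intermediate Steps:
$\left(-34542 - 20871\right) \left(3859 - 9041\right) = \left(-55413\right) \left(-5182\right) = 287150166$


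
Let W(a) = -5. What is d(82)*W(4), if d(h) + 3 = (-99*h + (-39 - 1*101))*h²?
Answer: 277633975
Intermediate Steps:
d(h) = -3 + h²*(-140 - 99*h) (d(h) = -3 + (-99*h + (-39 - 1*101))*h² = -3 + (-99*h + (-39 - 101))*h² = -3 + (-99*h - 140)*h² = -3 + (-140 - 99*h)*h² = -3 + h²*(-140 - 99*h))
d(82)*W(4) = (-3 - 140*82² - 99*82³)*(-5) = (-3 - 140*6724 - 99*551368)*(-5) = (-3 - 941360 - 54585432)*(-5) = -55526795*(-5) = 277633975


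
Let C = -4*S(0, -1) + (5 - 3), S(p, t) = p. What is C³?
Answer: 8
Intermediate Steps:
C = 2 (C = -4*0 + (5 - 3) = 0 + 2 = 2)
C³ = 2³ = 8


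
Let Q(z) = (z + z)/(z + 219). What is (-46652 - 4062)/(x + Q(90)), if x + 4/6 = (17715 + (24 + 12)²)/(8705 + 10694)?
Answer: -303994473774/5370025 ≈ -56610.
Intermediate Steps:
x = 18235/58197 (x = -⅔ + (17715 + (24 + 12)²)/(8705 + 10694) = -⅔ + (17715 + 36²)/19399 = -⅔ + (17715 + 1296)*(1/19399) = -⅔ + 19011*(1/19399) = -⅔ + 19011/19399 = 18235/58197 ≈ 0.31333)
Q(z) = 2*z/(219 + z) (Q(z) = (2*z)/(219 + z) = 2*z/(219 + z))
(-46652 - 4062)/(x + Q(90)) = (-46652 - 4062)/(18235/58197 + 2*90/(219 + 90)) = -50714/(18235/58197 + 2*90/309) = -50714/(18235/58197 + 2*90*(1/309)) = -50714/(18235/58197 + 60/103) = -50714/5370025/5994291 = -50714*5994291/5370025 = -303994473774/5370025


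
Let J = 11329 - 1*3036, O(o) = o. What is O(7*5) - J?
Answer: -8258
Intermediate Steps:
J = 8293 (J = 11329 - 3036 = 8293)
O(7*5) - J = 7*5 - 1*8293 = 35 - 8293 = -8258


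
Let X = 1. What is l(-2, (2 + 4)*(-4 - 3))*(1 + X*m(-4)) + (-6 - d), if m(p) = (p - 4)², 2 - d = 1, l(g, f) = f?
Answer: -2737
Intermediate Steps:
d = 1 (d = 2 - 1*1 = 2 - 1 = 1)
m(p) = (-4 + p)²
l(-2, (2 + 4)*(-4 - 3))*(1 + X*m(-4)) + (-6 - d) = ((2 + 4)*(-4 - 3))*(1 + 1*(-4 - 4)²) + (-6 - 1*1) = (6*(-7))*(1 + 1*(-8)²) + (-6 - 1) = -42*(1 + 1*64) - 7 = -42*(1 + 64) - 7 = -42*65 - 7 = -2730 - 7 = -2737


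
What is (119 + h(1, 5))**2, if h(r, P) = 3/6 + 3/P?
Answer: 1442401/100 ≈ 14424.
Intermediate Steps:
h(r, P) = 1/2 + 3/P (h(r, P) = 3*(1/6) + 3/P = 1/2 + 3/P)
(119 + h(1, 5))**2 = (119 + (1/2)*(6 + 5)/5)**2 = (119 + (1/2)*(1/5)*11)**2 = (119 + 11/10)**2 = (1201/10)**2 = 1442401/100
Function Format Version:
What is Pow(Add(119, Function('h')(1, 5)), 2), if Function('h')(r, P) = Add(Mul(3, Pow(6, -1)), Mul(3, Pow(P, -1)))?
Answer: Rational(1442401, 100) ≈ 14424.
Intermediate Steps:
Function('h')(r, P) = Add(Rational(1, 2), Mul(3, Pow(P, -1))) (Function('h')(r, P) = Add(Mul(3, Rational(1, 6)), Mul(3, Pow(P, -1))) = Add(Rational(1, 2), Mul(3, Pow(P, -1))))
Pow(Add(119, Function('h')(1, 5)), 2) = Pow(Add(119, Mul(Rational(1, 2), Pow(5, -1), Add(6, 5))), 2) = Pow(Add(119, Mul(Rational(1, 2), Rational(1, 5), 11)), 2) = Pow(Add(119, Rational(11, 10)), 2) = Pow(Rational(1201, 10), 2) = Rational(1442401, 100)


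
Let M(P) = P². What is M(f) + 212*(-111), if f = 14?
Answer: -23336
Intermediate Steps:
M(f) + 212*(-111) = 14² + 212*(-111) = 196 - 23532 = -23336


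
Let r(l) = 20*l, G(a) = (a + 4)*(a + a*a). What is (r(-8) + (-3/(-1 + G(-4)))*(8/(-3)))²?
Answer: 28224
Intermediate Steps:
G(a) = (4 + a)*(a + a²)
(r(-8) + (-3/(-1 + G(-4)))*(8/(-3)))² = (20*(-8) + (-3/(-1 - 4*(4 + (-4)² + 5*(-4))))*(8/(-3)))² = (-160 + (-3/(-1 - 4*(4 + 16 - 20)))*(8*(-⅓)))² = (-160 + (-3/(-1 - 4*0))*(-8/3))² = (-160 + (-3/(-1 + 0))*(-8/3))² = (-160 + (-3/(-1))*(-8/3))² = (-160 - 1*(-3)*(-8/3))² = (-160 + 3*(-8/3))² = (-160 - 8)² = (-168)² = 28224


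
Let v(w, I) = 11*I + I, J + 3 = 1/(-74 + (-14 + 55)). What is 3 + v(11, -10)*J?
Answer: 4033/11 ≈ 366.64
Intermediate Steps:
J = -100/33 (J = -3 + 1/(-74 + (-14 + 55)) = -3 + 1/(-74 + 41) = -3 + 1/(-33) = -3 - 1/33 = -100/33 ≈ -3.0303)
v(w, I) = 12*I
3 + v(11, -10)*J = 3 + (12*(-10))*(-100/33) = 3 - 120*(-100/33) = 3 + 4000/11 = 4033/11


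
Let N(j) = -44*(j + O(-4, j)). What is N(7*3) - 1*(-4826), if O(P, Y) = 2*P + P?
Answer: 4430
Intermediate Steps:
O(P, Y) = 3*P
N(j) = 528 - 44*j (N(j) = -44*(j + 3*(-4)) = -44*(j - 12) = -44*(-12 + j) = 528 - 44*j)
N(7*3) - 1*(-4826) = (528 - 308*3) - 1*(-4826) = (528 - 44*21) + 4826 = (528 - 924) + 4826 = -396 + 4826 = 4430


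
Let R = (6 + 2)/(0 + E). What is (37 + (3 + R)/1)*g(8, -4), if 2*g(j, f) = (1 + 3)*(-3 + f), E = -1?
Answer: -448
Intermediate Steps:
g(j, f) = -6 + 2*f (g(j, f) = ((1 + 3)*(-3 + f))/2 = (4*(-3 + f))/2 = (-12 + 4*f)/2 = -6 + 2*f)
R = -8 (R = (6 + 2)/(0 - 1) = 8/(-1) = 8*(-1) = -8)
(37 + (3 + R)/1)*g(8, -4) = (37 + (3 - 8)/1)*(-6 + 2*(-4)) = (37 + 1*(-5))*(-6 - 8) = (37 - 5)*(-14) = 32*(-14) = -448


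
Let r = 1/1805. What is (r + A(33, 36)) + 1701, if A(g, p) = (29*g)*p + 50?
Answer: 65346416/1805 ≈ 36203.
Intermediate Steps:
A(g, p) = 50 + 29*g*p (A(g, p) = 29*g*p + 50 = 50 + 29*g*p)
r = 1/1805 ≈ 0.00055402
(r + A(33, 36)) + 1701 = (1/1805 + (50 + 29*33*36)) + 1701 = (1/1805 + (50 + 34452)) + 1701 = (1/1805 + 34502) + 1701 = 62276111/1805 + 1701 = 65346416/1805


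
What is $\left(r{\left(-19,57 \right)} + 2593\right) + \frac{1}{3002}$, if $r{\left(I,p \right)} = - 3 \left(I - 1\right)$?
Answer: $\frac{7964307}{3002} \approx 2653.0$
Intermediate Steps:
$r{\left(I,p \right)} = 3 - 3 I$ ($r{\left(I,p \right)} = - 3 \left(-1 + I\right) = 3 - 3 I$)
$\left(r{\left(-19,57 \right)} + 2593\right) + \frac{1}{3002} = \left(\left(3 - -57\right) + 2593\right) + \frac{1}{3002} = \left(\left(3 + 57\right) + 2593\right) + \frac{1}{3002} = \left(60 + 2593\right) + \frac{1}{3002} = 2653 + \frac{1}{3002} = \frac{7964307}{3002}$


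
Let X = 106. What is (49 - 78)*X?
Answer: -3074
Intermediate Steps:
(49 - 78)*X = (49 - 78)*106 = -29*106 = -3074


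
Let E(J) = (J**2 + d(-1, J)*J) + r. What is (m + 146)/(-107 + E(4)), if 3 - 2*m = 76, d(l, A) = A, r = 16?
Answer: -219/118 ≈ -1.8559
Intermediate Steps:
m = -73/2 (m = 3/2 - 1/2*76 = 3/2 - 38 = -73/2 ≈ -36.500)
E(J) = 16 + 2*J**2 (E(J) = (J**2 + J*J) + 16 = (J**2 + J**2) + 16 = 2*J**2 + 16 = 16 + 2*J**2)
(m + 146)/(-107 + E(4)) = (-73/2 + 146)/(-107 + (16 + 2*4**2)) = 219/(2*(-107 + (16 + 2*16))) = 219/(2*(-107 + (16 + 32))) = 219/(2*(-107 + 48)) = (219/2)/(-59) = (219/2)*(-1/59) = -219/118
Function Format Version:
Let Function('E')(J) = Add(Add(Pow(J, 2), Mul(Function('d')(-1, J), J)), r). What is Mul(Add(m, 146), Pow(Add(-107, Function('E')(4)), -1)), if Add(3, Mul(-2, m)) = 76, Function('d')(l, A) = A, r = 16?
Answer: Rational(-219, 118) ≈ -1.8559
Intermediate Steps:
m = Rational(-73, 2) (m = Add(Rational(3, 2), Mul(Rational(-1, 2), 76)) = Add(Rational(3, 2), -38) = Rational(-73, 2) ≈ -36.500)
Function('E')(J) = Add(16, Mul(2, Pow(J, 2))) (Function('E')(J) = Add(Add(Pow(J, 2), Mul(J, J)), 16) = Add(Add(Pow(J, 2), Pow(J, 2)), 16) = Add(Mul(2, Pow(J, 2)), 16) = Add(16, Mul(2, Pow(J, 2))))
Mul(Add(m, 146), Pow(Add(-107, Function('E')(4)), -1)) = Mul(Add(Rational(-73, 2), 146), Pow(Add(-107, Add(16, Mul(2, Pow(4, 2)))), -1)) = Mul(Rational(219, 2), Pow(Add(-107, Add(16, Mul(2, 16))), -1)) = Mul(Rational(219, 2), Pow(Add(-107, Add(16, 32)), -1)) = Mul(Rational(219, 2), Pow(Add(-107, 48), -1)) = Mul(Rational(219, 2), Pow(-59, -1)) = Mul(Rational(219, 2), Rational(-1, 59)) = Rational(-219, 118)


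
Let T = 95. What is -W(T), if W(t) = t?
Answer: -95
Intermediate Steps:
-W(T) = -1*95 = -95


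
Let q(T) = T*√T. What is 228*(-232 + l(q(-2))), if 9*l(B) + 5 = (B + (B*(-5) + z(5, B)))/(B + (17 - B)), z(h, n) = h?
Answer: -2703776/51 + 608*I*√2/51 ≈ -53015.0 + 16.86*I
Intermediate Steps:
q(T) = T^(3/2)
l(B) = -80/153 - 4*B/153 (l(B) = -5/9 + ((B + (B*(-5) + 5))/(B + (17 - B)))/9 = -5/9 + ((B + (-5*B + 5))/17)/9 = -5/9 + ((B + (5 - 5*B))*(1/17))/9 = -5/9 + ((5 - 4*B)*(1/17))/9 = -5/9 + (5/17 - 4*B/17)/9 = -5/9 + (5/153 - 4*B/153) = -80/153 - 4*B/153)
228*(-232 + l(q(-2))) = 228*(-232 + (-80/153 - (-8)*I*√2/153)) = 228*(-232 + (-80/153 + 8*I*√2/153)) = 228*(-35576/153 + 8*I*√2/153) = -2703776/51 + 608*I*√2/51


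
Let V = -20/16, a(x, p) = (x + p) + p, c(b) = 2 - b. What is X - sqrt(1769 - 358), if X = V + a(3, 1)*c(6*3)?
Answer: -325/4 - sqrt(1411) ≈ -118.81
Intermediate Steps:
a(x, p) = x + 2*p (a(x, p) = (p + x) + p = x + 2*p)
V = -5/4 (V = -20*1/16 = -5/4 ≈ -1.2500)
X = -325/4 (X = -5/4 + (3 + 2*1)*(2 - 6*3) = -5/4 + (3 + 2)*(2 - 1*18) = -5/4 + 5*(2 - 18) = -5/4 + 5*(-16) = -5/4 - 80 = -325/4 ≈ -81.250)
X - sqrt(1769 - 358) = -325/4 - sqrt(1769 - 358) = -325/4 - sqrt(1411)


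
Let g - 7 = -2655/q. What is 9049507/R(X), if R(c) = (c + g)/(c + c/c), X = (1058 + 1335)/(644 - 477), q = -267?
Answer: 2061839674880/464813 ≈ 4.4358e+6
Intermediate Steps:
X = 2393/167 ≈ 14.329
g = 1508/89 (g = 7 - 2655/(-267) = 7 - 2655*(-1/267) = 7 + 885/89 = 1508/89 ≈ 16.944)
R(c) = (1508/89 + c)/(1 + c) (R(c) = (c + 1508/89)/(c + c/c) = (1508/89 + c)/(c + 1) = (1508/89 + c)/(1 + c))
9049507/R(X) = 9049507/(((1508/89 + 2393/167)/(1 + 2393/167))) = 9049507/(((464813/14863)/(2560/167))) = 9049507/(((167/2560)*(464813/14863))) = 9049507/(464813/227840) = 9049507*(227840/464813) = 2061839674880/464813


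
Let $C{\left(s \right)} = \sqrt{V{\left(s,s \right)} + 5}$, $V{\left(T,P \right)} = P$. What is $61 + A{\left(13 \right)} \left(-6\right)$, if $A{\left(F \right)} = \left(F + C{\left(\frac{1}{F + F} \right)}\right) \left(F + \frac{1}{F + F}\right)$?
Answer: $-956 - \frac{1017 \sqrt{3406}}{338} \approx -1131.6$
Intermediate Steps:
$C{\left(s \right)} = \sqrt{5 + s}$ ($C{\left(s \right)} = \sqrt{s + 5} = \sqrt{5 + s}$)
$A{\left(F \right)} = \left(F + \sqrt{5 + \frac{1}{2 F}}\right) \left(F + \frac{1}{2 F}\right)$ ($A{\left(F \right)} = \left(F + \sqrt{5 + \frac{1}{F + F}}\right) \left(F + \frac{1}{F + F}\right) = \left(F + \sqrt{5 + \frac{1}{2 F}}\right) \left(F + \frac{1}{2 F}\right)$)
$61 + A{\left(13 \right)} \left(-6\right) = 61 + \left(\frac{1}{2} + 13^{2} + \frac{1}{2} \cdot 13 \sqrt{20 + \frac{2}{13}} + \frac{\sqrt{20 + \frac{2}{13}}}{4 \cdot 13}\right) \left(-6\right) = 61 + \left(\frac{1}{2} + 169 + \frac{1}{2} \cdot 13 \sqrt{20 + 2 \cdot \frac{1}{13}} + \frac{1}{4} \cdot \frac{1}{13} \sqrt{20 + 2 \cdot \frac{1}{13}}\right) \left(-6\right) = 61 + \left(\frac{1}{2} + 169 + \frac{1}{2} \cdot 13 \sqrt{20 + \frac{2}{13}} + \frac{1}{4} \cdot \frac{1}{13} \sqrt{20 + \frac{2}{13}}\right) \left(-6\right) = 61 + \left(\frac{1}{2} + 169 + \frac{1}{2} \cdot 13 \sqrt{\frac{262}{13}} + \frac{1}{4} \cdot \frac{1}{13} \sqrt{\frac{262}{13}}\right) \left(-6\right) = 61 + \left(\frac{1}{2} + 169 + \frac{1}{2} \cdot 13 \frac{\sqrt{3406}}{13} + \frac{1}{4} \cdot \frac{1}{13} \frac{\sqrt{3406}}{13}\right) \left(-6\right) = 61 + \left(\frac{1}{2} + 169 + \frac{\sqrt{3406}}{2} + \frac{\sqrt{3406}}{676}\right) \left(-6\right) = 61 + \left(\frac{339}{2} + \frac{339 \sqrt{3406}}{676}\right) \left(-6\right) = 61 - \left(1017 + \frac{1017 \sqrt{3406}}{338}\right) = -956 - \frac{1017 \sqrt{3406}}{338}$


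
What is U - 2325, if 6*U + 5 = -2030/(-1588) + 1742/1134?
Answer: -6281246011/2701188 ≈ -2325.4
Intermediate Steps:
U = -983911/2701188 (U = -⅚ + (-2030/(-1588) + 1742/1134)/6 = -⅚ + (-2030*(-1/1588) + 1742*(1/1134))/6 = -⅚ + (1015/794 + 871/567)/6 = -⅚ + (⅙)*(1267079/450198) = -⅚ + 1267079/2701188 = -983911/2701188 ≈ -0.36425)
U - 2325 = -983911/2701188 - 2325 = -6281246011/2701188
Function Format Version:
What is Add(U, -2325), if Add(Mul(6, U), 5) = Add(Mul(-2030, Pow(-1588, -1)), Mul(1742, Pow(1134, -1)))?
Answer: Rational(-6281246011, 2701188) ≈ -2325.4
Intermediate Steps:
U = Rational(-983911, 2701188) (U = Add(Rational(-5, 6), Mul(Rational(1, 6), Add(Mul(-2030, Pow(-1588, -1)), Mul(1742, Pow(1134, -1))))) = Add(Rational(-5, 6), Mul(Rational(1, 6), Add(Mul(-2030, Rational(-1, 1588)), Mul(1742, Rational(1, 1134))))) = Add(Rational(-5, 6), Mul(Rational(1, 6), Add(Rational(1015, 794), Rational(871, 567)))) = Add(Rational(-5, 6), Mul(Rational(1, 6), Rational(1267079, 450198))) = Add(Rational(-5, 6), Rational(1267079, 2701188)) = Rational(-983911, 2701188) ≈ -0.36425)
Add(U, -2325) = Add(Rational(-983911, 2701188), -2325) = Rational(-6281246011, 2701188)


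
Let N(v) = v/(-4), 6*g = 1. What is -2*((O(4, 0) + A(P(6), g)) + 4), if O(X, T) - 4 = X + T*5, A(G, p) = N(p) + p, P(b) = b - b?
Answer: -97/4 ≈ -24.250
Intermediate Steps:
g = ⅙ (g = (⅙)*1 = ⅙ ≈ 0.16667)
P(b) = 0
N(v) = -v/4 (N(v) = v*(-¼) = -v/4)
A(G, p) = 3*p/4 (A(G, p) = -p/4 + p = 3*p/4)
O(X, T) = 4 + X + 5*T (O(X, T) = 4 + (X + T*5) = 4 + (X + 5*T) = 4 + X + 5*T)
-2*((O(4, 0) + A(P(6), g)) + 4) = -2*(((4 + 4 + 5*0) + (¾)*(⅙)) + 4) = -2*(((4 + 4 + 0) + ⅛) + 4) = -2*((8 + ⅛) + 4) = -2*(65/8 + 4) = -2*97/8 = -97/4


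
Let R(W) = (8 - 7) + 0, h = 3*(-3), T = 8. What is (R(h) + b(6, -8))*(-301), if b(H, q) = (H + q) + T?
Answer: -2107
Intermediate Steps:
h = -9
b(H, q) = 8 + H + q (b(H, q) = (H + q) + 8 = 8 + H + q)
R(W) = 1 (R(W) = 1 + 0 = 1)
(R(h) + b(6, -8))*(-301) = (1 + (8 + 6 - 8))*(-301) = (1 + 6)*(-301) = 7*(-301) = -2107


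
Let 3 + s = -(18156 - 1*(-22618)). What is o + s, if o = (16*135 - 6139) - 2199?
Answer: -46955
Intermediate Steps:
s = -40777 (s = -3 - (18156 - 1*(-22618)) = -3 - (18156 + 22618) = -3 - 1*40774 = -3 - 40774 = -40777)
o = -6178 (o = (2160 - 6139) - 2199 = -3979 - 2199 = -6178)
o + s = -6178 - 40777 = -46955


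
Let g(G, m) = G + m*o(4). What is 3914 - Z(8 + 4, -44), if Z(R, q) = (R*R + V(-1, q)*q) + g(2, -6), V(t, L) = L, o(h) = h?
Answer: 1856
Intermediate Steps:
g(G, m) = G + 4*m (g(G, m) = G + m*4 = G + 4*m)
Z(R, q) = -22 + R**2 + q**2 (Z(R, q) = (R*R + q*q) + (2 + 4*(-6)) = (R**2 + q**2) + (2 - 24) = (R**2 + q**2) - 22 = -22 + R**2 + q**2)
3914 - Z(8 + 4, -44) = 3914 - (-22 + (8 + 4)**2 + (-44)**2) = 3914 - (-22 + 12**2 + 1936) = 3914 - (-22 + 144 + 1936) = 3914 - 1*2058 = 3914 - 2058 = 1856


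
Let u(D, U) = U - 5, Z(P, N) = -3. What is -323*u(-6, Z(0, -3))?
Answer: 2584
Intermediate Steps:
u(D, U) = -5 + U
-323*u(-6, Z(0, -3)) = -323*(-5 - 3) = -323*(-8) = 2584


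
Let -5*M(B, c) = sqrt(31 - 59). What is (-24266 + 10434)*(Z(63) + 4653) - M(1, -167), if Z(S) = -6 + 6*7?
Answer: -64858248 + 2*I*sqrt(7)/5 ≈ -6.4858e+7 + 1.0583*I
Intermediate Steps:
Z(S) = 36 (Z(S) = -6 + 42 = 36)
M(B, c) = -2*I*sqrt(7)/5 (M(B, c) = -sqrt(31 - 59)/5 = -2*I*sqrt(7)/5)
(-24266 + 10434)*(Z(63) + 4653) - M(1, -167) = (-24266 + 10434)*(36 + 4653) - (-2)*I*sqrt(7)/5 = -13832*4689 + 2*I*sqrt(7)/5 = -64858248 + 2*I*sqrt(7)/5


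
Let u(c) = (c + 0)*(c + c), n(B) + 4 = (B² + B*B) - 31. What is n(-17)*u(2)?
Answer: 4344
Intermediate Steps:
n(B) = -35 + 2*B² (n(B) = -4 + ((B² + B*B) - 31) = -4 + ((B² + B²) - 31) = -4 + (2*B² - 31) = -4 + (-31 + 2*B²) = -35 + 2*B²)
u(c) = 2*c² (u(c) = c*(2*c) = 2*c²)
n(-17)*u(2) = (-35 + 2*(-17)²)*(2*2²) = (-35 + 2*289)*(2*4) = (-35 + 578)*8 = 543*8 = 4344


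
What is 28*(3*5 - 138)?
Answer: -3444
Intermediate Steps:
28*(3*5 - 138) = 28*(15 - 138) = 28*(-123) = -3444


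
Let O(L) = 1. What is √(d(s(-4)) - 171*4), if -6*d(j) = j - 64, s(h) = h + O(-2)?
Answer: I*√24222/6 ≈ 25.939*I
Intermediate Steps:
s(h) = 1 + h (s(h) = h + 1 = 1 + h)
d(j) = 32/3 - j/6 (d(j) = -(j - 64)/6 = -(-64 + j)/6 = 32/3 - j/6)
√(d(s(-4)) - 171*4) = √((32/3 - (1 - 4)/6) - 171*4) = √((32/3 - ⅙*(-3)) - 684) = √((32/3 + ½) - 684) = √(67/6 - 684) = √(-4037/6) = I*√24222/6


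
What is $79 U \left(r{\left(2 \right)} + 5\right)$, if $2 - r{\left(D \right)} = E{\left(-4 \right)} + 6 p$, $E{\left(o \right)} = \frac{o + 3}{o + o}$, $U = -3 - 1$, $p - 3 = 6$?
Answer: $\frac{29783}{2} \approx 14892.0$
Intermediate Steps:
$p = 9$ ($p = 3 + 6 = 9$)
$U = -4$
$E{\left(o \right)} = \frac{3 + o}{2 o}$
$r{\left(D \right)} = - \frac{417}{8}$ ($r{\left(D \right)} = 2 - \left(\frac{3 - 4}{2 \left(-4\right)} + 6 \cdot 9\right) = 2 - \left(\frac{1}{2} \left(- \frac{1}{4}\right) \left(-1\right) + 54\right) = 2 - \left(\frac{1}{8} + 54\right) = 2 - \frac{433}{8} = - \frac{417}{8}$)
$79 U \left(r{\left(2 \right)} + 5\right) = 79 \left(- 4 \left(- \frac{417}{8} + 5\right)\right) = 79 \left(\left(-4\right) \left(- \frac{377}{8}\right)\right) = 79 \cdot \frac{377}{2} = \frac{29783}{2}$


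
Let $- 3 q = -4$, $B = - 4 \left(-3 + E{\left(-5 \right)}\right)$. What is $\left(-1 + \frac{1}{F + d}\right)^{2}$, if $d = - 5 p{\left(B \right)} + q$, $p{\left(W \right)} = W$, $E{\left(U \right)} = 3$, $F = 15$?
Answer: $\frac{2116}{2401} \approx 0.8813$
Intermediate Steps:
$B = 0$ ($B = - 4 \left(-3 + 3\right) = \left(-4\right) 0 = 0$)
$q = \frac{4}{3}$ ($q = \left(- \frac{1}{3}\right) \left(-4\right) = \frac{4}{3} \approx 1.3333$)
$d = \frac{4}{3}$ ($d = \left(-5\right) 0 + \frac{4}{3} = 0 + \frac{4}{3} = \frac{4}{3} \approx 1.3333$)
$\left(-1 + \frac{1}{F + d}\right)^{2} = \left(-1 + \frac{1}{15 + \frac{4}{3}}\right)^{2} = \left(-1 + \frac{1}{\frac{49}{3}}\right)^{2} = \left(-1 + \frac{3}{49}\right)^{2} = \left(- \frac{46}{49}\right)^{2} = \frac{2116}{2401}$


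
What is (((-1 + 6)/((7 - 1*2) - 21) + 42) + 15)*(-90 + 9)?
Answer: -73467/16 ≈ -4591.7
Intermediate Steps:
(((-1 + 6)/((7 - 1*2) - 21) + 42) + 15)*(-90 + 9) = ((5/((7 - 2) - 21) + 42) + 15)*(-81) = ((5/(5 - 21) + 42) + 15)*(-81) = ((5/(-16) + 42) + 15)*(-81) = ((5*(-1/16) + 42) + 15)*(-81) = ((-5/16 + 42) + 15)*(-81) = (667/16 + 15)*(-81) = (907/16)*(-81) = -73467/16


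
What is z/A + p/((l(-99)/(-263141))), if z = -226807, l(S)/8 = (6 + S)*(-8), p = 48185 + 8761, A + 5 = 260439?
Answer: -325213323783399/129175264 ≈ -2.5176e+6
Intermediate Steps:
A = 260434 (A = -5 + 260439 = 260434)
p = 56946
l(S) = -384 - 64*S (l(S) = 8*((6 + S)*(-8)) = 8*(-48 - 8*S) = -384 - 64*S)
z/A + p/((l(-99)/(-263141))) = -226807/260434 + 56946/(((-384 - 64*(-99))/(-263141))) = -226807*1/260434 + 56946/(((-384 + 6336)*(-1/263141))) = -226807/260434 + 56946/((5952*(-1/263141))) = -226807/260434 + 56946/(-5952/263141) = -226807/260434 + 56946*(-263141/5952) = -226807/260434 - 2497471231/992 = -325213323783399/129175264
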